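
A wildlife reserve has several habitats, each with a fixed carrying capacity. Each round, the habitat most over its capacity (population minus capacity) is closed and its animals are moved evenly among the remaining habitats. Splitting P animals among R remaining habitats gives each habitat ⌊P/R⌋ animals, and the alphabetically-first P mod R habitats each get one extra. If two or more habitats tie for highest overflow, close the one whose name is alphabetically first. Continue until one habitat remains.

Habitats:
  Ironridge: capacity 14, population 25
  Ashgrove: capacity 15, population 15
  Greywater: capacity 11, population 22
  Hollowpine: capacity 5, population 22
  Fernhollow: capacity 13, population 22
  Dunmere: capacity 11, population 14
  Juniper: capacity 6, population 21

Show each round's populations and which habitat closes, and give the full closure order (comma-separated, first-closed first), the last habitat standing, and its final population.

Closure order: Hollowpine, Juniper, Greywater, Fernhollow, Ironridge, Dunmere
Last habitat: Ashgrove with 141 animals

Round 1: Ashgrove=15 Dunmere=14 Fernhollow=22 Greywater=22 Hollowpine=22 Ironridge=25 Juniper=21 → close Hollowpine (overflow 17)
  22÷6 = 3 each, +1 to first 4
Round 2: Ashgrove=19 Dunmere=18 Fernhollow=26 Greywater=26 Ironridge=28 Juniper=24 → close Juniper (overflow 18)
  24÷5 = 4 each, +1 to first 4
Round 3: Ashgrove=24 Dunmere=23 Fernhollow=31 Greywater=31 Ironridge=32 → close Greywater (overflow 20)
  31÷4 = 7 each, +1 to first 3
Round 4: Ashgrove=32 Dunmere=31 Fernhollow=39 Ironridge=39 → close Fernhollow (overflow 26)
  39÷3 = 13 each, +1 to first 0
Round 5: Ashgrove=45 Dunmere=44 Ironridge=52 → close Ironridge (overflow 38)
  52÷2 = 26 each, +1 to first 0
Round 6: Ashgrove=71 Dunmere=70 → close Dunmere (overflow 59)
  70÷1 = 70 each, +1 to first 0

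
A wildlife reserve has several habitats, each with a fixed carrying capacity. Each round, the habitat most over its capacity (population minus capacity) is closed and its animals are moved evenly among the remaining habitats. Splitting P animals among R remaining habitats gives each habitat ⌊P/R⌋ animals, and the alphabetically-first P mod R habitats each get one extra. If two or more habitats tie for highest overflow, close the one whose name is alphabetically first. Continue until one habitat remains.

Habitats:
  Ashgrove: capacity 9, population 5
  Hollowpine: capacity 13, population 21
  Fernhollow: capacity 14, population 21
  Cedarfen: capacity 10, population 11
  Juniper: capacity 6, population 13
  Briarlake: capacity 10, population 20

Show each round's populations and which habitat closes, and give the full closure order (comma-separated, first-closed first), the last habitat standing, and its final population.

Closure order: Briarlake, Hollowpine, Fernhollow, Juniper, Cedarfen
Last habitat: Ashgrove with 91 animals

Round 1: Ashgrove=5 Briarlake=20 Cedarfen=11 Fernhollow=21 Hollowpine=21 Juniper=13 → close Briarlake (overflow 10)
  20÷5 = 4 each, +1 to first 0
Round 2: Ashgrove=9 Cedarfen=15 Fernhollow=25 Hollowpine=25 Juniper=17 → close Hollowpine (overflow 12)
  25÷4 = 6 each, +1 to first 1
Round 3: Ashgrove=16 Cedarfen=21 Fernhollow=31 Juniper=23 → close Fernhollow (overflow 17)
  31÷3 = 10 each, +1 to first 1
Round 4: Ashgrove=27 Cedarfen=31 Juniper=33 → close Juniper (overflow 27)
  33÷2 = 16 each, +1 to first 1
Round 5: Ashgrove=44 Cedarfen=47 → close Cedarfen (overflow 37)
  47÷1 = 47 each, +1 to first 0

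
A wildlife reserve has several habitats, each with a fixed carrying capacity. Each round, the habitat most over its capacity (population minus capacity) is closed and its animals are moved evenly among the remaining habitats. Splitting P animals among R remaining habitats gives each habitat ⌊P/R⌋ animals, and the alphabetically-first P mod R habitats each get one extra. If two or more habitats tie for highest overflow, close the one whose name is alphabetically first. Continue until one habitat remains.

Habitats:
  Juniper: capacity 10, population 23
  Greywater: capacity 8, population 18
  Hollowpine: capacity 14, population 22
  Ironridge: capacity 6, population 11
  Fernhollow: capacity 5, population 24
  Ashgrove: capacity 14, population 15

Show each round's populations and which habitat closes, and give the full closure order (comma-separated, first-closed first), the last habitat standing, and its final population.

Closure order: Fernhollow, Juniper, Greywater, Hollowpine, Ironridge
Last habitat: Ashgrove with 113 animals

Round 1: Ashgrove=15 Fernhollow=24 Greywater=18 Hollowpine=22 Ironridge=11 Juniper=23 → close Fernhollow (overflow 19)
  24÷5 = 4 each, +1 to first 4
Round 2: Ashgrove=20 Greywater=23 Hollowpine=27 Ironridge=16 Juniper=27 → close Juniper (overflow 17)
  27÷4 = 6 each, +1 to first 3
Round 3: Ashgrove=27 Greywater=30 Hollowpine=34 Ironridge=22 → close Greywater (overflow 22)
  30÷3 = 10 each, +1 to first 0
Round 4: Ashgrove=37 Hollowpine=44 Ironridge=32 → close Hollowpine (overflow 30)
  44÷2 = 22 each, +1 to first 0
Round 5: Ashgrove=59 Ironridge=54 → close Ironridge (overflow 48)
  54÷1 = 54 each, +1 to first 0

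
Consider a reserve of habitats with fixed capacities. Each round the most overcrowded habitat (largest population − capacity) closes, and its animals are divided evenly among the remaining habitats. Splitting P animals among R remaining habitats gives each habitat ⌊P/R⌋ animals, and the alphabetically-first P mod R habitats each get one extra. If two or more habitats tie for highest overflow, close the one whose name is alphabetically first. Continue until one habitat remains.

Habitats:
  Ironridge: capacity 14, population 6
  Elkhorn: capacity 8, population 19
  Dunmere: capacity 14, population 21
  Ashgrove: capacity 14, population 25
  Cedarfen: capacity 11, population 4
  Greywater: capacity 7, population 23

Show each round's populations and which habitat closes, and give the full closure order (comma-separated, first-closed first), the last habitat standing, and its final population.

Round 1: Ashgrove=25 Cedarfen=4 Dunmere=21 Elkhorn=19 Greywater=23 Ironridge=6 → close Greywater (overflow 16)
  23÷5 = 4 each, +1 to first 3
Round 2: Ashgrove=30 Cedarfen=9 Dunmere=26 Elkhorn=23 Ironridge=10 → close Ashgrove (overflow 16)
  30÷4 = 7 each, +1 to first 2
Round 3: Cedarfen=17 Dunmere=34 Elkhorn=30 Ironridge=17 → close Elkhorn (overflow 22)
  30÷3 = 10 each, +1 to first 0
Round 4: Cedarfen=27 Dunmere=44 Ironridge=27 → close Dunmere (overflow 30)
  44÷2 = 22 each, +1 to first 0
Round 5: Cedarfen=49 Ironridge=49 → close Cedarfen (overflow 38)
  49÷1 = 49 each, +1 to first 0

Closure order: Greywater, Ashgrove, Elkhorn, Dunmere, Cedarfen
Last habitat: Ironridge with 98 animals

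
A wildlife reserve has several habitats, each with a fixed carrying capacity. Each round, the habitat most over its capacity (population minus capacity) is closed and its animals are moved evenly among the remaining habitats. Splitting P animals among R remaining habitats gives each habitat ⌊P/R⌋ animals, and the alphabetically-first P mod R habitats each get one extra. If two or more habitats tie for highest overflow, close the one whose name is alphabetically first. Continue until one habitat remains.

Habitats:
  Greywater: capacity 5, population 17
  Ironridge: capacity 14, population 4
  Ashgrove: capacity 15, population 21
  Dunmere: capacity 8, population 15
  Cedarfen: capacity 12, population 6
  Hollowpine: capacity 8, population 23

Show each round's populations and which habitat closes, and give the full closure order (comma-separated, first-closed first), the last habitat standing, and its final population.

Closure order: Hollowpine, Greywater, Ashgrove, Dunmere, Cedarfen
Last habitat: Ironridge with 86 animals

Round 1: Ashgrove=21 Cedarfen=6 Dunmere=15 Greywater=17 Hollowpine=23 Ironridge=4 → close Hollowpine (overflow 15)
  23÷5 = 4 each, +1 to first 3
Round 2: Ashgrove=26 Cedarfen=11 Dunmere=20 Greywater=21 Ironridge=8 → close Greywater (overflow 16)
  21÷4 = 5 each, +1 to first 1
Round 3: Ashgrove=32 Cedarfen=16 Dunmere=25 Ironridge=13 → close Ashgrove (overflow 17)
  32÷3 = 10 each, +1 to first 2
Round 4: Cedarfen=27 Dunmere=36 Ironridge=23 → close Dunmere (overflow 28)
  36÷2 = 18 each, +1 to first 0
Round 5: Cedarfen=45 Ironridge=41 → close Cedarfen (overflow 33)
  45÷1 = 45 each, +1 to first 0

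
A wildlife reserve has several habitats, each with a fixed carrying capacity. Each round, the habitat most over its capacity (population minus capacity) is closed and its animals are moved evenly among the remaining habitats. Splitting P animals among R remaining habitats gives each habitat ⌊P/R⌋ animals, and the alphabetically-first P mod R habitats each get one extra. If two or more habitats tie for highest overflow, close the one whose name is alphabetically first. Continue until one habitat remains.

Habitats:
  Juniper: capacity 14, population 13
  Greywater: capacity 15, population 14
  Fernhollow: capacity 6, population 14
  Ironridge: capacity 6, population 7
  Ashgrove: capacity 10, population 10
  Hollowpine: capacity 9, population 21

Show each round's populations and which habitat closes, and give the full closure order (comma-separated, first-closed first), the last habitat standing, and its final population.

Closure order: Hollowpine, Fernhollow, Ashgrove, Ironridge, Greywater
Last habitat: Juniper with 79 animals

Round 1: Ashgrove=10 Fernhollow=14 Greywater=14 Hollowpine=21 Ironridge=7 Juniper=13 → close Hollowpine (overflow 12)
  21÷5 = 4 each, +1 to first 1
Round 2: Ashgrove=15 Fernhollow=18 Greywater=18 Ironridge=11 Juniper=17 → close Fernhollow (overflow 12)
  18÷4 = 4 each, +1 to first 2
Round 3: Ashgrove=20 Greywater=23 Ironridge=15 Juniper=21 → close Ashgrove (overflow 10)
  20÷3 = 6 each, +1 to first 2
Round 4: Greywater=30 Ironridge=22 Juniper=27 → close Ironridge (overflow 16)
  22÷2 = 11 each, +1 to first 0
Round 5: Greywater=41 Juniper=38 → close Greywater (overflow 26)
  41÷1 = 41 each, +1 to first 0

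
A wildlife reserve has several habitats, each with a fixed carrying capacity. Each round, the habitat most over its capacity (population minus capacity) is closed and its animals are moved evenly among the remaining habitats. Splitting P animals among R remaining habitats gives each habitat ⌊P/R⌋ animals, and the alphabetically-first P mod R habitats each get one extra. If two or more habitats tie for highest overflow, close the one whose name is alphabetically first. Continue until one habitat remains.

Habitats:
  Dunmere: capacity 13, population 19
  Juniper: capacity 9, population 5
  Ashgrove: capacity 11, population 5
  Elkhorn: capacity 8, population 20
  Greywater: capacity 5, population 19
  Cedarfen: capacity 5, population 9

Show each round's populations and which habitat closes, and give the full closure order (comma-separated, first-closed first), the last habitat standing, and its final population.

Round 1: Ashgrove=5 Cedarfen=9 Dunmere=19 Elkhorn=20 Greywater=19 Juniper=5 → close Greywater (overflow 14)
  19÷5 = 3 each, +1 to first 4
Round 2: Ashgrove=9 Cedarfen=13 Dunmere=23 Elkhorn=24 Juniper=8 → close Elkhorn (overflow 16)
  24÷4 = 6 each, +1 to first 0
Round 3: Ashgrove=15 Cedarfen=19 Dunmere=29 Juniper=14 → close Dunmere (overflow 16)
  29÷3 = 9 each, +1 to first 2
Round 4: Ashgrove=25 Cedarfen=29 Juniper=23 → close Cedarfen (overflow 24)
  29÷2 = 14 each, +1 to first 1
Round 5: Ashgrove=40 Juniper=37 → close Ashgrove (overflow 29)
  40÷1 = 40 each, +1 to first 0

Closure order: Greywater, Elkhorn, Dunmere, Cedarfen, Ashgrove
Last habitat: Juniper with 77 animals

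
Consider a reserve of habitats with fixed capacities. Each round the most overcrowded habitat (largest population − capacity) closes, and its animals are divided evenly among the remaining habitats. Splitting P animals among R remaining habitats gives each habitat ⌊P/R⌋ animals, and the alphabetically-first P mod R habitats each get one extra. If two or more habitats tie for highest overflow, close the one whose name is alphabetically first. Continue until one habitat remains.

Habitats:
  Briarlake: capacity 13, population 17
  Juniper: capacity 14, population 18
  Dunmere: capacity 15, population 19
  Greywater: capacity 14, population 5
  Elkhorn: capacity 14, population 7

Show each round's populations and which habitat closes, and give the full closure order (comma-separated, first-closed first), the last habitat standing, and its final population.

Round 1: Briarlake=17 Dunmere=19 Elkhorn=7 Greywater=5 Juniper=18 → close Briarlake (overflow 4)
  17÷4 = 4 each, +1 to first 1
Round 2: Dunmere=24 Elkhorn=11 Greywater=9 Juniper=22 → close Dunmere (overflow 9)
  24÷3 = 8 each, +1 to first 0
Round 3: Elkhorn=19 Greywater=17 Juniper=30 → close Juniper (overflow 16)
  30÷2 = 15 each, +1 to first 0
Round 4: Elkhorn=34 Greywater=32 → close Elkhorn (overflow 20)
  34÷1 = 34 each, +1 to first 0

Closure order: Briarlake, Dunmere, Juniper, Elkhorn
Last habitat: Greywater with 66 animals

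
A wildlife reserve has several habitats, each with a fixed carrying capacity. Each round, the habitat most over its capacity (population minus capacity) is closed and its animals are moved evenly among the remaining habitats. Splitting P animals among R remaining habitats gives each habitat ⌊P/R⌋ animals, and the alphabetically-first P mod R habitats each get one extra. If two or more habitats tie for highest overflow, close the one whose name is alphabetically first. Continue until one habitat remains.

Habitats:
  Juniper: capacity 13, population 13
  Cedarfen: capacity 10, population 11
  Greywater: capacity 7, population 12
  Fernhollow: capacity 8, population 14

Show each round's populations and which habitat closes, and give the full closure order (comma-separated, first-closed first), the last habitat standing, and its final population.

Closure order: Fernhollow, Greywater, Cedarfen
Last habitat: Juniper with 50 animals

Round 1: Cedarfen=11 Fernhollow=14 Greywater=12 Juniper=13 → close Fernhollow (overflow 6)
  14÷3 = 4 each, +1 to first 2
Round 2: Cedarfen=16 Greywater=17 Juniper=17 → close Greywater (overflow 10)
  17÷2 = 8 each, +1 to first 1
Round 3: Cedarfen=25 Juniper=25 → close Cedarfen (overflow 15)
  25÷1 = 25 each, +1 to first 0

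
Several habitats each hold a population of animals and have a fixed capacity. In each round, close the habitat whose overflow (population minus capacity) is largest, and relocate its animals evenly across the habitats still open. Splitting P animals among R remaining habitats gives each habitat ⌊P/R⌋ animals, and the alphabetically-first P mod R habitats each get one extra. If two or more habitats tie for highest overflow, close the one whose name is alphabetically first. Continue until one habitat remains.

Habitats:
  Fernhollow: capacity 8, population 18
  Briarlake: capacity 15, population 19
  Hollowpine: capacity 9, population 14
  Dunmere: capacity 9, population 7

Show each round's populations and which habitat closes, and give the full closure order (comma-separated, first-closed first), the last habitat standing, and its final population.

Round 1: Briarlake=19 Dunmere=7 Fernhollow=18 Hollowpine=14 → close Fernhollow (overflow 10)
  18÷3 = 6 each, +1 to first 0
Round 2: Briarlake=25 Dunmere=13 Hollowpine=20 → close Hollowpine (overflow 11)
  20÷2 = 10 each, +1 to first 0
Round 3: Briarlake=35 Dunmere=23 → close Briarlake (overflow 20)
  35÷1 = 35 each, +1 to first 0

Closure order: Fernhollow, Hollowpine, Briarlake
Last habitat: Dunmere with 58 animals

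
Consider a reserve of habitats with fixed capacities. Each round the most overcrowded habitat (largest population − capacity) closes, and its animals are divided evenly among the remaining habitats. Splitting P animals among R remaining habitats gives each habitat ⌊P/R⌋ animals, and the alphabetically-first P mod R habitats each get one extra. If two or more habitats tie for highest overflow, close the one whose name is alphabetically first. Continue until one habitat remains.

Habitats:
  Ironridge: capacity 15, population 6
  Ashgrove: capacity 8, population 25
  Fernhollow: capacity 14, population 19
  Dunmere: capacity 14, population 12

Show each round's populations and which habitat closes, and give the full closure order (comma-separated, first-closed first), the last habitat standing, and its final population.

Round 1: Ashgrove=25 Dunmere=12 Fernhollow=19 Ironridge=6 → close Ashgrove (overflow 17)
  25÷3 = 8 each, +1 to first 1
Round 2: Dunmere=21 Fernhollow=27 Ironridge=14 → close Fernhollow (overflow 13)
  27÷2 = 13 each, +1 to first 1
Round 3: Dunmere=35 Ironridge=27 → close Dunmere (overflow 21)
  35÷1 = 35 each, +1 to first 0

Closure order: Ashgrove, Fernhollow, Dunmere
Last habitat: Ironridge with 62 animals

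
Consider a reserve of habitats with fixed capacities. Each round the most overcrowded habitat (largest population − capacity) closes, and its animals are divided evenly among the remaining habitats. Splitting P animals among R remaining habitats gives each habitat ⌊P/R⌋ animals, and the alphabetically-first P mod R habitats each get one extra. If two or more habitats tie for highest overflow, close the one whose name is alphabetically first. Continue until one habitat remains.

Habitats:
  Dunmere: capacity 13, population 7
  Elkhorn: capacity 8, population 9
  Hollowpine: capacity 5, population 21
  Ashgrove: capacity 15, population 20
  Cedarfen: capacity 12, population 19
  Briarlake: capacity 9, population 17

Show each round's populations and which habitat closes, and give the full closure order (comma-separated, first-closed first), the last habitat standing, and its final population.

Closure order: Hollowpine, Briarlake, Ashgrove, Cedarfen, Elkhorn
Last habitat: Dunmere with 93 animals

Round 1: Ashgrove=20 Briarlake=17 Cedarfen=19 Dunmere=7 Elkhorn=9 Hollowpine=21 → close Hollowpine (overflow 16)
  21÷5 = 4 each, +1 to first 1
Round 2: Ashgrove=25 Briarlake=21 Cedarfen=23 Dunmere=11 Elkhorn=13 → close Briarlake (overflow 12)
  21÷4 = 5 each, +1 to first 1
Round 3: Ashgrove=31 Cedarfen=28 Dunmere=16 Elkhorn=18 → close Ashgrove (overflow 16)
  31÷3 = 10 each, +1 to first 1
Round 4: Cedarfen=39 Dunmere=26 Elkhorn=28 → close Cedarfen (overflow 27)
  39÷2 = 19 each, +1 to first 1
Round 5: Dunmere=46 Elkhorn=47 → close Elkhorn (overflow 39)
  47÷1 = 47 each, +1 to first 0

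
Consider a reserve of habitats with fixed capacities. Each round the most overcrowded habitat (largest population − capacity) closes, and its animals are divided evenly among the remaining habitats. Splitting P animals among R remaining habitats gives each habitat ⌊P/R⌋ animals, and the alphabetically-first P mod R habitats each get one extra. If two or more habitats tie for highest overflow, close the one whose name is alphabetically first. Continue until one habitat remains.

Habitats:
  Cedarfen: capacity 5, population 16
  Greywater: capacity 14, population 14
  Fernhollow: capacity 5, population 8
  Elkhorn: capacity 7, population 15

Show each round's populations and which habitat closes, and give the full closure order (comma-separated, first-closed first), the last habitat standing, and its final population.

Closure order: Cedarfen, Elkhorn, Fernhollow
Last habitat: Greywater with 53 animals

Round 1: Cedarfen=16 Elkhorn=15 Fernhollow=8 Greywater=14 → close Cedarfen (overflow 11)
  16÷3 = 5 each, +1 to first 1
Round 2: Elkhorn=21 Fernhollow=13 Greywater=19 → close Elkhorn (overflow 14)
  21÷2 = 10 each, +1 to first 1
Round 3: Fernhollow=24 Greywater=29 → close Fernhollow (overflow 19)
  24÷1 = 24 each, +1 to first 0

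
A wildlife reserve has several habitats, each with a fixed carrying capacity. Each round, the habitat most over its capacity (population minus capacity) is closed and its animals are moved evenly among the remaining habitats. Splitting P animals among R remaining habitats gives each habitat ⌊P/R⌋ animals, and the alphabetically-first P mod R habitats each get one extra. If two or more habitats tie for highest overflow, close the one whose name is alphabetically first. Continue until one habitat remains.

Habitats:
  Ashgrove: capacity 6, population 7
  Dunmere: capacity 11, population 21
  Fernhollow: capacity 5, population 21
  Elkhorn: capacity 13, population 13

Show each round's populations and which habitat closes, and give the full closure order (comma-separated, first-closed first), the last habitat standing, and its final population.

Closure order: Fernhollow, Dunmere, Ashgrove
Last habitat: Elkhorn with 62 animals

Round 1: Ashgrove=7 Dunmere=21 Elkhorn=13 Fernhollow=21 → close Fernhollow (overflow 16)
  21÷3 = 7 each, +1 to first 0
Round 2: Ashgrove=14 Dunmere=28 Elkhorn=20 → close Dunmere (overflow 17)
  28÷2 = 14 each, +1 to first 0
Round 3: Ashgrove=28 Elkhorn=34 → close Ashgrove (overflow 22)
  28÷1 = 28 each, +1 to first 0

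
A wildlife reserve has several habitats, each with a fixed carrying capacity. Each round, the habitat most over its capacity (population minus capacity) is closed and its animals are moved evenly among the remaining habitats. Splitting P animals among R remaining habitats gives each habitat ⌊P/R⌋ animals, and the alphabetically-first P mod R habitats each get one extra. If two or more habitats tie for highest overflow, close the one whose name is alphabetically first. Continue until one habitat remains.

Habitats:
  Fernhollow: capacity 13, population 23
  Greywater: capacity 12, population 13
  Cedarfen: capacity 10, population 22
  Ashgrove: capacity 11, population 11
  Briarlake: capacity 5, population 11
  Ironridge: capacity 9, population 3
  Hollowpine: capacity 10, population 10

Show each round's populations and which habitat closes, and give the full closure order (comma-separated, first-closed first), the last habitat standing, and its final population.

Closure order: Cedarfen, Fernhollow, Briarlake, Ashgrove, Greywater, Hollowpine
Last habitat: Ironridge with 93 animals

Round 1: Ashgrove=11 Briarlake=11 Cedarfen=22 Fernhollow=23 Greywater=13 Hollowpine=10 Ironridge=3 → close Cedarfen (overflow 12)
  22÷6 = 3 each, +1 to first 4
Round 2: Ashgrove=15 Briarlake=15 Fernhollow=27 Greywater=17 Hollowpine=13 Ironridge=6 → close Fernhollow (overflow 14)
  27÷5 = 5 each, +1 to first 2
Round 3: Ashgrove=21 Briarlake=21 Greywater=22 Hollowpine=18 Ironridge=11 → close Briarlake (overflow 16)
  21÷4 = 5 each, +1 to first 1
Round 4: Ashgrove=27 Greywater=27 Hollowpine=23 Ironridge=16 → close Ashgrove (overflow 16)
  27÷3 = 9 each, +1 to first 0
Round 5: Greywater=36 Hollowpine=32 Ironridge=25 → close Greywater (overflow 24)
  36÷2 = 18 each, +1 to first 0
Round 6: Hollowpine=50 Ironridge=43 → close Hollowpine (overflow 40)
  50÷1 = 50 each, +1 to first 0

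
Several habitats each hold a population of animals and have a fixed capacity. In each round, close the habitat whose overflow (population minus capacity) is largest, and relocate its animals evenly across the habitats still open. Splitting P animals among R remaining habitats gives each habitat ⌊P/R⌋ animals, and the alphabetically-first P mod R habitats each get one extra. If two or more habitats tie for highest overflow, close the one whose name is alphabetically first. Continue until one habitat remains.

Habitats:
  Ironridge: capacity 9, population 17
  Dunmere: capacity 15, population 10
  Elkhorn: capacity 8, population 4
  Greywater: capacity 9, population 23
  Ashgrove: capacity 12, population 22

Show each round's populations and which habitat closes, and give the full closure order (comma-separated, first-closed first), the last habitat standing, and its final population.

Round 1: Ashgrove=22 Dunmere=10 Elkhorn=4 Greywater=23 Ironridge=17 → close Greywater (overflow 14)
  23÷4 = 5 each, +1 to first 3
Round 2: Ashgrove=28 Dunmere=16 Elkhorn=10 Ironridge=22 → close Ashgrove (overflow 16)
  28÷3 = 9 each, +1 to first 1
Round 3: Dunmere=26 Elkhorn=19 Ironridge=31 → close Ironridge (overflow 22)
  31÷2 = 15 each, +1 to first 1
Round 4: Dunmere=42 Elkhorn=34 → close Dunmere (overflow 27)
  42÷1 = 42 each, +1 to first 0

Closure order: Greywater, Ashgrove, Ironridge, Dunmere
Last habitat: Elkhorn with 76 animals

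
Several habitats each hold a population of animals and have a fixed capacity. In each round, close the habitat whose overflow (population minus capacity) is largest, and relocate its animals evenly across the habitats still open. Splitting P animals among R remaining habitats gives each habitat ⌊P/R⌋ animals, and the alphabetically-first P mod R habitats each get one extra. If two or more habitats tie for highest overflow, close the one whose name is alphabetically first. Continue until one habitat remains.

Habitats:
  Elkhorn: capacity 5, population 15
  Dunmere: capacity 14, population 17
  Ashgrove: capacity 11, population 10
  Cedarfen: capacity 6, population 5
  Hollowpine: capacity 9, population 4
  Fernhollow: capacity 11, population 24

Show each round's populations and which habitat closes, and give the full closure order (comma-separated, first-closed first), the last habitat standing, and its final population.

Closure order: Fernhollow, Elkhorn, Dunmere, Ashgrove, Cedarfen
Last habitat: Hollowpine with 75 animals

Round 1: Ashgrove=10 Cedarfen=5 Dunmere=17 Elkhorn=15 Fernhollow=24 Hollowpine=4 → close Fernhollow (overflow 13)
  24÷5 = 4 each, +1 to first 4
Round 2: Ashgrove=15 Cedarfen=10 Dunmere=22 Elkhorn=20 Hollowpine=8 → close Elkhorn (overflow 15)
  20÷4 = 5 each, +1 to first 0
Round 3: Ashgrove=20 Cedarfen=15 Dunmere=27 Hollowpine=13 → close Dunmere (overflow 13)
  27÷3 = 9 each, +1 to first 0
Round 4: Ashgrove=29 Cedarfen=24 Hollowpine=22 → close Ashgrove (overflow 18)
  29÷2 = 14 each, +1 to first 1
Round 5: Cedarfen=39 Hollowpine=36 → close Cedarfen (overflow 33)
  39÷1 = 39 each, +1 to first 0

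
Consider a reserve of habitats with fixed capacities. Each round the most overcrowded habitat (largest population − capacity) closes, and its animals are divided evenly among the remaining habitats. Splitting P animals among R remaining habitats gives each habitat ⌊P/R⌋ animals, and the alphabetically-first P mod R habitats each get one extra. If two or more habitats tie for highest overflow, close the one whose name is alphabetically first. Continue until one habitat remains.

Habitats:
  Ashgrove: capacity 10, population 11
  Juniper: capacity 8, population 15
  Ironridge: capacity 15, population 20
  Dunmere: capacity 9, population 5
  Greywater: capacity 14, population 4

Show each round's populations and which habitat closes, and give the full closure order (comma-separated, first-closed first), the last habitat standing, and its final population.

Closure order: Juniper, Ironridge, Ashgrove, Dunmere
Last habitat: Greywater with 55 animals

Round 1: Ashgrove=11 Dunmere=5 Greywater=4 Ironridge=20 Juniper=15 → close Juniper (overflow 7)
  15÷4 = 3 each, +1 to first 3
Round 2: Ashgrove=15 Dunmere=9 Greywater=8 Ironridge=23 → close Ironridge (overflow 8)
  23÷3 = 7 each, +1 to first 2
Round 3: Ashgrove=23 Dunmere=17 Greywater=15 → close Ashgrove (overflow 13)
  23÷2 = 11 each, +1 to first 1
Round 4: Dunmere=29 Greywater=26 → close Dunmere (overflow 20)
  29÷1 = 29 each, +1 to first 0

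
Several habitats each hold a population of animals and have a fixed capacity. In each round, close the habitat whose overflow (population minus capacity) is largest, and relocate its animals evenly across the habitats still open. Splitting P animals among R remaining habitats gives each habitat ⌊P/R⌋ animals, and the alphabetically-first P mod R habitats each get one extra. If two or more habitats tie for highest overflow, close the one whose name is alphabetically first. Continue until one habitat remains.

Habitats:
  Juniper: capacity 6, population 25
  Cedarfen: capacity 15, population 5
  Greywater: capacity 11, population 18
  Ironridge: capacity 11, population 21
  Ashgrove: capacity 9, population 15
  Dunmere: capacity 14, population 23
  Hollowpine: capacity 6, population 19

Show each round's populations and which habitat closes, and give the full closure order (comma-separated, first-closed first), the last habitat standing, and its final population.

Round 1: Ashgrove=15 Cedarfen=5 Dunmere=23 Greywater=18 Hollowpine=19 Ironridge=21 Juniper=25 → close Juniper (overflow 19)
  25÷6 = 4 each, +1 to first 1
Round 2: Ashgrove=20 Cedarfen=9 Dunmere=27 Greywater=22 Hollowpine=23 Ironridge=25 → close Hollowpine (overflow 17)
  23÷5 = 4 each, +1 to first 3
Round 3: Ashgrove=25 Cedarfen=14 Dunmere=32 Greywater=26 Ironridge=29 → close Dunmere (overflow 18)
  32÷4 = 8 each, +1 to first 0
Round 4: Ashgrove=33 Cedarfen=22 Greywater=34 Ironridge=37 → close Ironridge (overflow 26)
  37÷3 = 12 each, +1 to first 1
Round 5: Ashgrove=46 Cedarfen=34 Greywater=46 → close Ashgrove (overflow 37)
  46÷2 = 23 each, +1 to first 0
Round 6: Cedarfen=57 Greywater=69 → close Greywater (overflow 58)
  69÷1 = 69 each, +1 to first 0

Closure order: Juniper, Hollowpine, Dunmere, Ironridge, Ashgrove, Greywater
Last habitat: Cedarfen with 126 animals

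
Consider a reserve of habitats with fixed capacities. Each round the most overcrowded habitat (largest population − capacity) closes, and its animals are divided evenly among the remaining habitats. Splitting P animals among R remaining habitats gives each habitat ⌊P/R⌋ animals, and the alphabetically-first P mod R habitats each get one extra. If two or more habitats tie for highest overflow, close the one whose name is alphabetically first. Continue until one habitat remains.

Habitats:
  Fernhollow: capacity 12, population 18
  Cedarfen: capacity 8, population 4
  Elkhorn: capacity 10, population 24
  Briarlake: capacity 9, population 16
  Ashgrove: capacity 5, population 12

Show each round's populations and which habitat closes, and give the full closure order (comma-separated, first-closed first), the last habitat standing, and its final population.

Closure order: Elkhorn, Ashgrove, Briarlake, Fernhollow
Last habitat: Cedarfen with 74 animals

Round 1: Ashgrove=12 Briarlake=16 Cedarfen=4 Elkhorn=24 Fernhollow=18 → close Elkhorn (overflow 14)
  24÷4 = 6 each, +1 to first 0
Round 2: Ashgrove=18 Briarlake=22 Cedarfen=10 Fernhollow=24 → close Ashgrove (overflow 13)
  18÷3 = 6 each, +1 to first 0
Round 3: Briarlake=28 Cedarfen=16 Fernhollow=30 → close Briarlake (overflow 19)
  28÷2 = 14 each, +1 to first 0
Round 4: Cedarfen=30 Fernhollow=44 → close Fernhollow (overflow 32)
  44÷1 = 44 each, +1 to first 0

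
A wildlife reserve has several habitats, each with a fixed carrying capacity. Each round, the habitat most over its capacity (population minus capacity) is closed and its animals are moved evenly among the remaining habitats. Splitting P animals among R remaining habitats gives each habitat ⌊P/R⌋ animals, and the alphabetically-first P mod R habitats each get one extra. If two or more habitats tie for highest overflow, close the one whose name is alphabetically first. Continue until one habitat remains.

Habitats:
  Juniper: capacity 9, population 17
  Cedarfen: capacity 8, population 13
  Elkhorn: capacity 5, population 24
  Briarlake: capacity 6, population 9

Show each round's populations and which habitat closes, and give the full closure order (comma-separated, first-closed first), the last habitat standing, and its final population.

Round 1: Briarlake=9 Cedarfen=13 Elkhorn=24 Juniper=17 → close Elkhorn (overflow 19)
  24÷3 = 8 each, +1 to first 0
Round 2: Briarlake=17 Cedarfen=21 Juniper=25 → close Juniper (overflow 16)
  25÷2 = 12 each, +1 to first 1
Round 3: Briarlake=30 Cedarfen=33 → close Cedarfen (overflow 25)
  33÷1 = 33 each, +1 to first 0

Closure order: Elkhorn, Juniper, Cedarfen
Last habitat: Briarlake with 63 animals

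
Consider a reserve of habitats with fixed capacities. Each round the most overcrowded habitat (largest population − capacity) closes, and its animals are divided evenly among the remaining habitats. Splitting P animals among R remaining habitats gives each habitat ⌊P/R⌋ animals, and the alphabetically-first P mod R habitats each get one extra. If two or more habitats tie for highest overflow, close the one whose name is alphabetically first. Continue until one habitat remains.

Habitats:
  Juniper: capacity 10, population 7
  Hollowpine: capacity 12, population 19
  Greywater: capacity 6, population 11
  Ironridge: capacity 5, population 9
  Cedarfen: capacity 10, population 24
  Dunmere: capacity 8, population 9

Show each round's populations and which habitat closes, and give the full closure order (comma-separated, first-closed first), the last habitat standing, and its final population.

Round 1: Cedarfen=24 Dunmere=9 Greywater=11 Hollowpine=19 Ironridge=9 Juniper=7 → close Cedarfen (overflow 14)
  24÷5 = 4 each, +1 to first 4
Round 2: Dunmere=14 Greywater=16 Hollowpine=24 Ironridge=14 Juniper=11 → close Hollowpine (overflow 12)
  24÷4 = 6 each, +1 to first 0
Round 3: Dunmere=20 Greywater=22 Ironridge=20 Juniper=17 → close Greywater (overflow 16)
  22÷3 = 7 each, +1 to first 1
Round 4: Dunmere=28 Ironridge=27 Juniper=24 → close Ironridge (overflow 22)
  27÷2 = 13 each, +1 to first 1
Round 5: Dunmere=42 Juniper=37 → close Dunmere (overflow 34)
  42÷1 = 42 each, +1 to first 0

Closure order: Cedarfen, Hollowpine, Greywater, Ironridge, Dunmere
Last habitat: Juniper with 79 animals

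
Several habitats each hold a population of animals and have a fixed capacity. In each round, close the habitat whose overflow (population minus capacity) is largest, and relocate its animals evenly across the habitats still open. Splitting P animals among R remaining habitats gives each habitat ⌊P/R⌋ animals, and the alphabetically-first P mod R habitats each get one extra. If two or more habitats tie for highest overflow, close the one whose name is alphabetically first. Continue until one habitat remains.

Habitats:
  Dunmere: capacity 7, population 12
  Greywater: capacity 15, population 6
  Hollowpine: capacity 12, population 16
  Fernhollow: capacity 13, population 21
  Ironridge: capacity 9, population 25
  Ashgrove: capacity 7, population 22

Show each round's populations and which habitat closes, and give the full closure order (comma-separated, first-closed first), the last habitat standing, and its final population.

Round 1: Ashgrove=22 Dunmere=12 Fernhollow=21 Greywater=6 Hollowpine=16 Ironridge=25 → close Ironridge (overflow 16)
  25÷5 = 5 each, +1 to first 0
Round 2: Ashgrove=27 Dunmere=17 Fernhollow=26 Greywater=11 Hollowpine=21 → close Ashgrove (overflow 20)
  27÷4 = 6 each, +1 to first 3
Round 3: Dunmere=24 Fernhollow=33 Greywater=18 Hollowpine=27 → close Fernhollow (overflow 20)
  33÷3 = 11 each, +1 to first 0
Round 4: Dunmere=35 Greywater=29 Hollowpine=38 → close Dunmere (overflow 28)
  35÷2 = 17 each, +1 to first 1
Round 5: Greywater=47 Hollowpine=55 → close Hollowpine (overflow 43)
  55÷1 = 55 each, +1 to first 0

Closure order: Ironridge, Ashgrove, Fernhollow, Dunmere, Hollowpine
Last habitat: Greywater with 102 animals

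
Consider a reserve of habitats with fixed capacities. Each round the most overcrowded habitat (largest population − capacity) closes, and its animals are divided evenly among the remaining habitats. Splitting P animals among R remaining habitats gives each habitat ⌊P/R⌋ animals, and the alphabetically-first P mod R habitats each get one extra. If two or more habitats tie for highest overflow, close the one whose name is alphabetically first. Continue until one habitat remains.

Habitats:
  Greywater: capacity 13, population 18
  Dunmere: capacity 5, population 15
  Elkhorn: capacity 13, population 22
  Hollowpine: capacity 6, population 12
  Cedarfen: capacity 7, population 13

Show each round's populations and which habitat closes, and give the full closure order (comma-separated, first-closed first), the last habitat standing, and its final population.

Closure order: Dunmere, Elkhorn, Cedarfen, Greywater
Last habitat: Hollowpine with 80 animals

Round 1: Cedarfen=13 Dunmere=15 Elkhorn=22 Greywater=18 Hollowpine=12 → close Dunmere (overflow 10)
  15÷4 = 3 each, +1 to first 3
Round 2: Cedarfen=17 Elkhorn=26 Greywater=22 Hollowpine=15 → close Elkhorn (overflow 13)
  26÷3 = 8 each, +1 to first 2
Round 3: Cedarfen=26 Greywater=31 Hollowpine=23 → close Cedarfen (overflow 19)
  26÷2 = 13 each, +1 to first 0
Round 4: Greywater=44 Hollowpine=36 → close Greywater (overflow 31)
  44÷1 = 44 each, +1 to first 0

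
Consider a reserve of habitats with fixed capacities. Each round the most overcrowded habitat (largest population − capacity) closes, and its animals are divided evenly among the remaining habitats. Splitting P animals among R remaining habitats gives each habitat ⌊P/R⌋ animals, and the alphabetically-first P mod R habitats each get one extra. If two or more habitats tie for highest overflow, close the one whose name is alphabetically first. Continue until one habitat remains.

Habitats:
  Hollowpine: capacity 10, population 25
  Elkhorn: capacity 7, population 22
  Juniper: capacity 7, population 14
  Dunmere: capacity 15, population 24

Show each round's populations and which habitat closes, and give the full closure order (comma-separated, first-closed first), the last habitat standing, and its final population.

Round 1: Dunmere=24 Elkhorn=22 Hollowpine=25 Juniper=14 → close Elkhorn (overflow 15)
  22÷3 = 7 each, +1 to first 1
Round 2: Dunmere=32 Hollowpine=32 Juniper=21 → close Hollowpine (overflow 22)
  32÷2 = 16 each, +1 to first 0
Round 3: Dunmere=48 Juniper=37 → close Dunmere (overflow 33)
  48÷1 = 48 each, +1 to first 0

Closure order: Elkhorn, Hollowpine, Dunmere
Last habitat: Juniper with 85 animals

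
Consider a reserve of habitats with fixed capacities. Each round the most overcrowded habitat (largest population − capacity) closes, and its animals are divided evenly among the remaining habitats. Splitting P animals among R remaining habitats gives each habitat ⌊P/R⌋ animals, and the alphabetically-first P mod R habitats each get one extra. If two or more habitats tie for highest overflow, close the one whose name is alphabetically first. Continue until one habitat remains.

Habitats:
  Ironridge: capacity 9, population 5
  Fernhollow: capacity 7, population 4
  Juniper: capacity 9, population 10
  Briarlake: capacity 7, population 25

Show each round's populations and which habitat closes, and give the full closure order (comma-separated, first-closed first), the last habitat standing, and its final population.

Closure order: Briarlake, Juniper, Fernhollow
Last habitat: Ironridge with 44 animals

Round 1: Briarlake=25 Fernhollow=4 Ironridge=5 Juniper=10 → close Briarlake (overflow 18)
  25÷3 = 8 each, +1 to first 1
Round 2: Fernhollow=13 Ironridge=13 Juniper=18 → close Juniper (overflow 9)
  18÷2 = 9 each, +1 to first 0
Round 3: Fernhollow=22 Ironridge=22 → close Fernhollow (overflow 15)
  22÷1 = 22 each, +1 to first 0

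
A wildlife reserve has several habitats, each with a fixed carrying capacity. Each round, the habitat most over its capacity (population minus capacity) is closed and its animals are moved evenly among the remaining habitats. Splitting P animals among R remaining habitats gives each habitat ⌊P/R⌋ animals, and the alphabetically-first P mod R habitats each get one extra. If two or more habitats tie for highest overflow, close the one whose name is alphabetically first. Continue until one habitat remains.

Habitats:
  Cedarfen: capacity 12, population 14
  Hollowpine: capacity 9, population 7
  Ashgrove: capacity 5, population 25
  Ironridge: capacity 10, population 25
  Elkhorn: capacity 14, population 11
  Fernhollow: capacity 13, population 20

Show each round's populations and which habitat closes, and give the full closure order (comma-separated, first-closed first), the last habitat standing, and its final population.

Round 1: Ashgrove=25 Cedarfen=14 Elkhorn=11 Fernhollow=20 Hollowpine=7 Ironridge=25 → close Ashgrove (overflow 20)
  25÷5 = 5 each, +1 to first 0
Round 2: Cedarfen=19 Elkhorn=16 Fernhollow=25 Hollowpine=12 Ironridge=30 → close Ironridge (overflow 20)
  30÷4 = 7 each, +1 to first 2
Round 3: Cedarfen=27 Elkhorn=24 Fernhollow=32 Hollowpine=19 → close Fernhollow (overflow 19)
  32÷3 = 10 each, +1 to first 2
Round 4: Cedarfen=38 Elkhorn=35 Hollowpine=29 → close Cedarfen (overflow 26)
  38÷2 = 19 each, +1 to first 0
Round 5: Elkhorn=54 Hollowpine=48 → close Elkhorn (overflow 40)
  54÷1 = 54 each, +1 to first 0

Closure order: Ashgrove, Ironridge, Fernhollow, Cedarfen, Elkhorn
Last habitat: Hollowpine with 102 animals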